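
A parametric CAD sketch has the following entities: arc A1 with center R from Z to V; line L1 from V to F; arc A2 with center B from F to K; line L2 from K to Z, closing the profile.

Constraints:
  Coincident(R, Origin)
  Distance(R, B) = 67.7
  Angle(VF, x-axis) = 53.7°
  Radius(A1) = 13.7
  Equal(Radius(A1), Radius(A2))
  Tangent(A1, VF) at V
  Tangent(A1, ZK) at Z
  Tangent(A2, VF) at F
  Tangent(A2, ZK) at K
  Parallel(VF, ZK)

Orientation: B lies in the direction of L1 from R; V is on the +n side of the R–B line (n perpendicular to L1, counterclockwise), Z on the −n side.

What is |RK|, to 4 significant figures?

69.07

The slot axis is L1's direction at 53.7°, so u = (cos 53.7°, sin 53.7°) = (0.5920, 0.8059) and n = (−sin 53.7°, cos 53.7°) = (-0.8059, 0.5920). R is at the origin and B lies 67.7 along u from R, so B = 67.7·u = (40.08, 54.56). Tangency of A1 to both parallel lines with radius 13.7 puts V and Z at R ± 13.7·n: V = (-11.04, 8.111), Z = (11.04, -8.111). Equal radii place F and K the same way about B: F = B + 13.7·n = (29.04, 62.67), K = B − 13.7·n = (51.12, 46.45). Then |RK| = |K − R| = 69.07.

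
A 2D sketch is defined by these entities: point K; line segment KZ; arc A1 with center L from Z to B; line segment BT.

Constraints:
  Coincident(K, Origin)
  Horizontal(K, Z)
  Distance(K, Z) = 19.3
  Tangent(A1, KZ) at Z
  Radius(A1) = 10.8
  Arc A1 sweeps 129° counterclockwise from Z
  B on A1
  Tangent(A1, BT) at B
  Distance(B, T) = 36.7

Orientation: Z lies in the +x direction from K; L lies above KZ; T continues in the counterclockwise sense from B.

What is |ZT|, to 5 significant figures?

48.405

K is at the origin; K and Z share the same y with |KZ| = 19.3 and Z on the +x side, so Z = (19.300, 0.0000). Tangency of A1 to KZ means the radius LZ is perpendicular to KZ, so L = Z + (0, 10.8) = (19.300, 10.800). On A1, Z sits at bearing -90° from L; a 129° counterclockwise sweep puts B at bearing 39°, so B = L + 10.8·(cos 39°, sin 39°) = (27.693, 17.597). Since A1 is tangent to BT there, LB ⟂ BT, so BT runs along (−sin 39°, cos 39°); with |BT| = 36.7, T = (4.5971, 46.118). Then |ZT| = |T − Z| = 48.405.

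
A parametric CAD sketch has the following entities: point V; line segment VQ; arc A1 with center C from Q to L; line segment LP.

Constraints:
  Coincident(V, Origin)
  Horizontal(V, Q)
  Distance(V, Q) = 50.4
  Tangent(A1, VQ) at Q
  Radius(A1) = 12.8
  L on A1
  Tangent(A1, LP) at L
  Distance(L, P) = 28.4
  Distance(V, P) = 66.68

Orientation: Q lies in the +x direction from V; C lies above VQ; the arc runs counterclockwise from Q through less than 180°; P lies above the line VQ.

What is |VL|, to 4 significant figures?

64.63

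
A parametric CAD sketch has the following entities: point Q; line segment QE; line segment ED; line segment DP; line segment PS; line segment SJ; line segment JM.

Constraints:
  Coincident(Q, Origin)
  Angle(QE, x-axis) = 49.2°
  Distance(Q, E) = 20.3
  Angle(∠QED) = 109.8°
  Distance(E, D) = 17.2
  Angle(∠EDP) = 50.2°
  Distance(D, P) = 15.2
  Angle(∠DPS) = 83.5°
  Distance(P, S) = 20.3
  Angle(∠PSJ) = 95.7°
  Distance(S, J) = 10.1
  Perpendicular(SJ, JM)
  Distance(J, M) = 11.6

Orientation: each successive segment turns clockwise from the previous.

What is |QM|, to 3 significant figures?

27.2

∠PSJ = 95.7° gives SJ at 28.4° from the x-axis; with |SJ| = 10.1, J = (17.1, 25.3). SJ ⟂ JM, so JM runs at -61.6°; with |JM| = 11.6, M = (22.6, 15.1). Then |QM| = |M − Q| = 27.2.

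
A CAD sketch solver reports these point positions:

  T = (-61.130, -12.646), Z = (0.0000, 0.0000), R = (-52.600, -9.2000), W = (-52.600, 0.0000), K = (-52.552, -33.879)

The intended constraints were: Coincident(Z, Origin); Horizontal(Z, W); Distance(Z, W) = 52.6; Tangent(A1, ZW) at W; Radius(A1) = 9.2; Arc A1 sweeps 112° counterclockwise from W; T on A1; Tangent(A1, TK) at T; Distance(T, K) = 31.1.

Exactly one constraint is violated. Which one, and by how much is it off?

Distance(T, K) = 31.1 — off by 8.20.

Z = (0.00, 0.00) ✓; Z.y = 0.00, W.y = 0.00 ✓; |ZW| = 52.60 ✓; ∠(RW, WZ) = 90.00° ✓; |RW| = 9.200 ✓; bearing(R→T) − bearing(R→W) = 112.0° ✓; |RT| = 9.200 ✓; ∠(RT, TK) = 90.00° ✓; |TK| = 22.90 ✗.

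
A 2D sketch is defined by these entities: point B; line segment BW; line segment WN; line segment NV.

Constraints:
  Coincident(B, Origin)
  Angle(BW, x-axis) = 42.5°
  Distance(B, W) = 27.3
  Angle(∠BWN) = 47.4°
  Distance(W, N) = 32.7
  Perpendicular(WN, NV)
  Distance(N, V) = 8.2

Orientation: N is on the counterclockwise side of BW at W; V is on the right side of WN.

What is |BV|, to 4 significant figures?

31.67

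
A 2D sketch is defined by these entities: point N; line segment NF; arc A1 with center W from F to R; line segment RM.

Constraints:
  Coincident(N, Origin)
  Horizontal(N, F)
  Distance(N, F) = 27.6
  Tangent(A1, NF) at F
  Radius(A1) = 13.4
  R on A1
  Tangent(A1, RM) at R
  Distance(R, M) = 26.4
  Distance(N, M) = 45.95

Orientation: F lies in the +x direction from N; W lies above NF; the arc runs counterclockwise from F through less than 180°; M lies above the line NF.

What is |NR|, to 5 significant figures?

43.642

N is at the origin; N and F share the same y with |NF| = 27.6 and F on the +x side, so F = (27.600, 0.0000). A1 meets NF tangentially, so WF is at right angles to NF, so W = F + (0, 13.4) = (27.600, 13.400). Since WR ⟂ RM (tangency), |WM| = √(13.4² + 26.4²) = 29.606 regardless of where R sits on A1. So M lies on both circle(N, 45.95) and circle(W, 29.606); the above-NF intersection is M = (19.143, 41.773). R is the foot of the tangent from M: R = (37.319, 22.625).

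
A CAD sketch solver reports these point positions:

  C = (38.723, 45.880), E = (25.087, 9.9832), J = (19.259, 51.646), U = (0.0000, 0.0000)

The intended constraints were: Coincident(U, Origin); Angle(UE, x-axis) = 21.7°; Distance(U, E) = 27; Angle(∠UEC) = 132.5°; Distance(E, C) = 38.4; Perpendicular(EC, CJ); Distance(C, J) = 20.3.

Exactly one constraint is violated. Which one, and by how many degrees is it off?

Perpendicular(EC, CJ) — off by 4.30°.

U = (0.00, 0.00) ✓; UE at 21.70° ✓; |UE| = 27.00 ✓; ∠UEC = 132.5° ✓; |EC| = 38.40 ✓; ∠(EC, CJ) = 94.30° ✗; |CJ| = 20.30 ✓.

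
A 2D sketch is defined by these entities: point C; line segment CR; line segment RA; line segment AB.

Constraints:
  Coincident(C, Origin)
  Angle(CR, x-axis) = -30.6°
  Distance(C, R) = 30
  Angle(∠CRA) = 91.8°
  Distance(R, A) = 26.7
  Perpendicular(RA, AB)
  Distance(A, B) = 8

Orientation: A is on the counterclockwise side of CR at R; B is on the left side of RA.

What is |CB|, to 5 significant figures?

35.319

C is at the origin; CR runs at -30.6° with length 30.0, so R = 30.0·(cos -30.6°, sin -30.6°) = (25.822, -15.271). ∠CRA = 91.8°, so RA runs at -30.6° + (180° − 91.8°) = 57.600° from the x-axis; with |RA| = 26.7, A = R + 26.7·(cos 57.600°, sin 57.600°) = (40.129, 7.2723). RA is perpendicular to AB; with |AB| = 8.0 on the left of RA, B = A + 8.0·(-0.84433, 0.53583) = (33.374, 11.559). Then |CB| = |B − C| = 35.319.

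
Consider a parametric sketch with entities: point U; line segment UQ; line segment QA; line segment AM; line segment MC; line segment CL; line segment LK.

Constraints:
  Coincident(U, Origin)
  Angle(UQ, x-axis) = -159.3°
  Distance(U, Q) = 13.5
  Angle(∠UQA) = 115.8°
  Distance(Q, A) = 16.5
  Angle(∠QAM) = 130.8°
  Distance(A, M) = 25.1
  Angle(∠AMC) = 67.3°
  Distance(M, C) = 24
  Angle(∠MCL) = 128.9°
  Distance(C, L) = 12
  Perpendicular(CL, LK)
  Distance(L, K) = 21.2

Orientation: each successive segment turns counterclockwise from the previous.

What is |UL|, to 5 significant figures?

9.7537

U is at the origin; UQ runs at -159.3° with length 13.5, so Q = (-12.628, -4.7719). ∠UQA = 115.8° gives QA at -95.100° from the x-axis; with |QA| = 16.5, A = (-14.095, -21.207). ∠QAM = 130.8° gives AM at -45.900° from the x-axis; with |AM| = 25.1, M = (3.3722, -39.232). ∠AMC = 67.3° gives MC at 66.800° from the x-axis; with |MC| = 24.0, C = (12.827, -17.172). ∠MCL = 128.9° gives CL at 117.90° from the x-axis; with |CL| = 12.0, L = (7.2116, -6.5671). Then |UL| = |L − U| = 9.7537.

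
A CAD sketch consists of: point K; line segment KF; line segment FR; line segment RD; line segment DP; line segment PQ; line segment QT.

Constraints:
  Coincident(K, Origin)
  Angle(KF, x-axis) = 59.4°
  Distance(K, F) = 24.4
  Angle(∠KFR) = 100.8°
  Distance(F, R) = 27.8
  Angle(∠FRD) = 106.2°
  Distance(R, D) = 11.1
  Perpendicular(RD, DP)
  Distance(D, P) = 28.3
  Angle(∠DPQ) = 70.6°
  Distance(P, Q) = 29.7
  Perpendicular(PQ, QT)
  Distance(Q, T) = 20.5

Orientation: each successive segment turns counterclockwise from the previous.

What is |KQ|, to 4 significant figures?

36.45

K is at the origin; KF runs at 59.4° with length 24.4, so F = (12.42, 21.00). ∠KFR = 100.8° gives FR at 138.6° from the x-axis; with |FR| = 27.8, R = (-8.432, 39.39). ∠FRD = 106.2° gives RD at -147.6° from the x-axis; with |RD| = 11.1, D = (-17.80, 33.44). RD is perpendicular to DP, so DP runs at -57.60°; with |DP| = 28.3, P = (-2.641, 9.544). ∠DPQ = 70.6° gives PQ at 51.80° from the x-axis; with |PQ| = 29.7, Q = (15.73, 32.88). Then |KQ| = |Q − K| = 36.45.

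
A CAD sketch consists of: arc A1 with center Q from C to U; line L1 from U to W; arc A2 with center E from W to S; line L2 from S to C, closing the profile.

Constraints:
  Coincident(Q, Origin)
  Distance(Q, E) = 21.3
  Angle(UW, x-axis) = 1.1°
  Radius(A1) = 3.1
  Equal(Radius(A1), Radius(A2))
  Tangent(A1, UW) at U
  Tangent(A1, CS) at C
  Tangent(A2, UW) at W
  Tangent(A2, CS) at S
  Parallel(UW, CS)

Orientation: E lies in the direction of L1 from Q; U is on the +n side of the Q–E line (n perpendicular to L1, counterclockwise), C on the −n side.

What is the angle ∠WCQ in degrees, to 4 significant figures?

73.77°

Tangency of A1 to both parallel lines with radius 3.1 puts U and C at Q ± 3.1·n: U = (-0.05951, 3.099), C = (0.05951, -3.099). Equal radii place W and S the same way about E: W = E + 3.1·n = (21.24, 3.508), S = E − 3.1·n = (21.36, -2.691). Then cos ∠WCQ = CW·CQ / (|CW||CQ|), giving 73.77°.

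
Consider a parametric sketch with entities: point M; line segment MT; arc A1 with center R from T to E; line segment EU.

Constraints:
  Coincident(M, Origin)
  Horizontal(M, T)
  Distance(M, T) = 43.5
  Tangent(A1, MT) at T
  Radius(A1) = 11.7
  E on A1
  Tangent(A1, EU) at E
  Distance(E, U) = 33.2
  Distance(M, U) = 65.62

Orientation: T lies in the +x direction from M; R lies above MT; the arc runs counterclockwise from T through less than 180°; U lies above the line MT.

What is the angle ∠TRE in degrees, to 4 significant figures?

105.4°

M is at the origin; M and T share the same y with |MT| = 43.5 and T on the +x side, so T = (43.50, 0.000). Since A1 is tangent to MT there, RT ⟂ MT, so R = T + (0, 11.7) = (43.50, 11.70). Since RE ⟂ EU (tangency), |RU| = √(11.7² + 33.2²) = 35.20 regardless of where E sits on A1. So U lies on both circle(M, 65.62) and circle(R, 35.20); the above-MT intersection is U = (45.98, 46.81). E is the foot of the tangent from U: E = (54.78, 14.80).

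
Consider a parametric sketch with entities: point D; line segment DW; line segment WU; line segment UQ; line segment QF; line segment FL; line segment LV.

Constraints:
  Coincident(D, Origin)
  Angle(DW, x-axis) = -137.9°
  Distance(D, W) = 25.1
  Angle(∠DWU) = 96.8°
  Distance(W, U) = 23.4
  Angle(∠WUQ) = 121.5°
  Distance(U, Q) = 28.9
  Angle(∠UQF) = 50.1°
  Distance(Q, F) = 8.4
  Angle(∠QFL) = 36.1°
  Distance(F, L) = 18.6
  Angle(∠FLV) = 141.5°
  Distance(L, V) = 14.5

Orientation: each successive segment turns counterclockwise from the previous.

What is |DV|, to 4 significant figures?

64.31

D is at the origin; DW runs at -137.9° with length 25.1, so W = (-18.62, -16.83). ∠DWU = 96.8° gives WU at -54.70° from the x-axis; with |WU| = 23.4, U = (-5.102, -35.93). ∠WUQ = 121.5° gives UQ at 3.800° from the x-axis; with |UQ| = 28.9, Q = (23.73, -34.01). ∠UQF = 50.1° gives QF at 133.7° from the x-axis; with |QF| = 8.4, F = (17.93, -27.94). ∠QFL = 36.1° gives FL at -82.40° from the x-axis; with |FL| = 18.6, L = (20.39, -46.37). ∠FLV = 141.5° gives LV at -43.90° from the x-axis; with |LV| = 14.5, V = (30.84, -56.43). Then |DV| = |V − D| = 64.31.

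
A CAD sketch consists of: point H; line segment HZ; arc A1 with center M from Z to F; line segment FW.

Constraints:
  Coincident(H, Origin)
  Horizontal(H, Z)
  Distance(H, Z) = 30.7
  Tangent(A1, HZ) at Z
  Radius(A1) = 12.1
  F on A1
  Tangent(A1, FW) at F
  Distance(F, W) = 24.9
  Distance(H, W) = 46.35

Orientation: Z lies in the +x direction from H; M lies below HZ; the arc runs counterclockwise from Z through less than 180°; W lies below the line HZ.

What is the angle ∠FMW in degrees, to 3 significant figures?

64.1°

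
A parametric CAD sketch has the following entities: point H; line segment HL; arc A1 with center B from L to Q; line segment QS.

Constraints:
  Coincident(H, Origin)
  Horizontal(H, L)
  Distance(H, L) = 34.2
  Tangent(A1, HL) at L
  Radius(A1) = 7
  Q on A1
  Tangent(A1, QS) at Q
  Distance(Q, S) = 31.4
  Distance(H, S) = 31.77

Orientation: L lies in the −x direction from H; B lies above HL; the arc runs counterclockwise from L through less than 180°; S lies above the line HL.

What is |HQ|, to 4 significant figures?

28.49

Checks: |BQ| = 7.000 ✓; ∠(BQ, QS) = 90.00° ✓; |QS| = 31.40 ✓; |HS| = 31.77 ✓.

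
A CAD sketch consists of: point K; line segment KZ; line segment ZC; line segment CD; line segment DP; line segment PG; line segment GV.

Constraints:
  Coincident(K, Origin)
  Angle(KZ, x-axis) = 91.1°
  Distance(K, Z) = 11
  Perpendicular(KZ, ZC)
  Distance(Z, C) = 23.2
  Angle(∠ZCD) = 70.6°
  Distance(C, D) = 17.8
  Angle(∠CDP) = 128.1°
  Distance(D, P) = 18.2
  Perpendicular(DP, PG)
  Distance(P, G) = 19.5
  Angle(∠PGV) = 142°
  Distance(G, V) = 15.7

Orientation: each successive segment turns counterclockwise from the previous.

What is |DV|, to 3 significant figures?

33.0

DP is perpendicular to PG, so PG runs at 72.4°; with |PG| = 19.5, G = (6.07, 6.96). ∠PGV = 142.0° gives GV at 110° from the x-axis; with |GV| = 15.7, V = (0.598, 21.7). Then |DV| = |V − D| = 33.0.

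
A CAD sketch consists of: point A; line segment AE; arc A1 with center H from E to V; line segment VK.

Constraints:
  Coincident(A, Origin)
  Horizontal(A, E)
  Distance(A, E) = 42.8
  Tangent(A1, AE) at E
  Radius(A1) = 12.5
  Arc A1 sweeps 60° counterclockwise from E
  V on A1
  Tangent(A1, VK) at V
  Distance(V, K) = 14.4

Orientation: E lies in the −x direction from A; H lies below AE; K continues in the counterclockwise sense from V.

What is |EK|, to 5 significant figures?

25.988

A is at the origin; A and E share the same y with |AE| = 42.8 and E on the −x side, so E = (-42.800, 0.0000). Tangency of A1 to AE means the radius HE is perpendicular to AE, so H = E + (0, -12.5) = (-42.800, -12.500). On A1, E sits at bearing 90° from H; a 60° counterclockwise sweep puts V at bearing 150°, so V = H + 12.5·(cos 150°, sin 150°) = (-53.625, -6.2500). Since A1 is tangent to VK there, HV ⟂ VK, so VK runs along (−sin 150°, cos 150°); with |VK| = 14.4, K = (-60.825, -18.721). Then |EK| = |K − E| = 25.988.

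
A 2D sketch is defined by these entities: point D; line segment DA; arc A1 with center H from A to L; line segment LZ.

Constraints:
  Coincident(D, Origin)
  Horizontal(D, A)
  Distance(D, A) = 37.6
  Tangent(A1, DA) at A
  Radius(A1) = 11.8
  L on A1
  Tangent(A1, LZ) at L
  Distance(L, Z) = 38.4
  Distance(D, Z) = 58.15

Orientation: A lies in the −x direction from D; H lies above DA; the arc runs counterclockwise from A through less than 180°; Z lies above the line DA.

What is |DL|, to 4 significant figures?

28.70

Checks: |HL| = 11.80 ✓; ∠(HL, LZ) = 90.00° ✓; |LZ| = 38.40 ✓; |DZ| = 58.15 ✓.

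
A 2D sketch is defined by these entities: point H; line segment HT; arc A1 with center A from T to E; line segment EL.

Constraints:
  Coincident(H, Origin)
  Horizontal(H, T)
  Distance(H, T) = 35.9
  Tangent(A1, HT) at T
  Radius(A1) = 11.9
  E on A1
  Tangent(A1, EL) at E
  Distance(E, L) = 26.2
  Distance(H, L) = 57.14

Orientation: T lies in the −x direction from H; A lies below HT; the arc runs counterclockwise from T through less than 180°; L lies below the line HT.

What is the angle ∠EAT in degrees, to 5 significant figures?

105.22°

H is at the origin; H and T share the same y with |HT| = 35.9 and T on the −x side, so T = (-35.900, 0.0000). Since A1 is tangent to HT there, AT ⟂ HT, so A = T + (0, -11.9) = (-35.900, -11.900). Since AE ⟂ EL (tangency), |AL| = √(11.9² + 26.2²) = 28.776 regardless of where E sits on A1. So L lies on both circle(H, 57.14) and circle(A, 28.776); the below-HT intersection is L = (-40.503, -40.305). E is the foot of the tangent from L: E = (-47.382, -15.025).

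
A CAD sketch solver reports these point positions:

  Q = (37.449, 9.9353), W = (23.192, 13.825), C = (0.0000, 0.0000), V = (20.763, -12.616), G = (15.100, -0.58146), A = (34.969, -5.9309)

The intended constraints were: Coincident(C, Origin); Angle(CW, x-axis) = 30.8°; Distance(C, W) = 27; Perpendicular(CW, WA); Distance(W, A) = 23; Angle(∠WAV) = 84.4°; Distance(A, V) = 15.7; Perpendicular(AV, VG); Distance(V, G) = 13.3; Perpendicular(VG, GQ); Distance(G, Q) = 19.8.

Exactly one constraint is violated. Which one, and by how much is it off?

Distance(G, Q) = 19.8 — off by 4.90.

C = (0.00, 0.00) ✓; CW at 30.80° ✓; |CW| = 27.00 ✓; ∠(CW, WA) = 90.00° ✓; |WA| = 23.00 ✓; ∠WAV = 84.40° ✓; |AV| = 15.70 ✓; ∠(AV, VG) = 90.00° ✓; |VG| = 13.30 ✓; ∠(VG, GQ) = 90.00° ✓; |GQ| = 24.70 ✗.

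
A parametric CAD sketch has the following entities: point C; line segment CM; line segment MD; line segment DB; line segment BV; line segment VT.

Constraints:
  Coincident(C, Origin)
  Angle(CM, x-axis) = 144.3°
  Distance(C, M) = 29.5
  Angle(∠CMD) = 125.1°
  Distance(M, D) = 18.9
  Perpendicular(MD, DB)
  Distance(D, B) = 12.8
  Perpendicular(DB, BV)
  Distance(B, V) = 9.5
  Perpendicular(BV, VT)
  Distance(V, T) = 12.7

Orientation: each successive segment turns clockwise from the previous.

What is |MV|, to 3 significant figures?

15.9

C is at the origin; CM runs at 144.3° with length 29.5, so M = (-24.0, 17.2). ∠CMD = 125.1° gives MD at 89.4° from the x-axis; with |MD| = 18.9, D = (-23.8, 36.1). MD ⟂ DB, so DB runs at -0.600°; with |DB| = 12.8, B = (-11.0, 36.0). DB ⟂ BV, so BV runs at -90.6°; with |BV| = 9.5, V = (-11.1, 26.5). Then |MV| = |V − M| = 15.9.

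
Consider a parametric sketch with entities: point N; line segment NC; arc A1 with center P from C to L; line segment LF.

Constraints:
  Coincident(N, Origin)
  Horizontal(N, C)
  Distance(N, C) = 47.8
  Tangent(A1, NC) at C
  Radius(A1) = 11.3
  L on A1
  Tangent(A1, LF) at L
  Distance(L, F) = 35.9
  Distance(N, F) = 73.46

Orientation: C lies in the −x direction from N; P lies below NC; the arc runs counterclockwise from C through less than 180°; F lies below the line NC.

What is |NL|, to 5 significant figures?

60.337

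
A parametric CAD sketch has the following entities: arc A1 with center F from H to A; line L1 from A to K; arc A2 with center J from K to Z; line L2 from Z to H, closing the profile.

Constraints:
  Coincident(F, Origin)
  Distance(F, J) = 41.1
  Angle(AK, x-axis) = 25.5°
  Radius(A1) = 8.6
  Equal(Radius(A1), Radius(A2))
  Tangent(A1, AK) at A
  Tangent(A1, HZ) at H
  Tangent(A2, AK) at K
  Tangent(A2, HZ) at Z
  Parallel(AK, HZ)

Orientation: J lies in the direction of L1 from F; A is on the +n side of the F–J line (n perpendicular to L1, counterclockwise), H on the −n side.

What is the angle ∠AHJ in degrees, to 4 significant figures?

78.18°

F is at the origin and J lies 41.1 along u from F, so J = 41.1·u = (37.10, 17.69). Tangency of A1 to both parallel lines with radius 8.6 puts A and H at F ± 8.6·n: A = (-3.702, 7.762), H = (3.702, -7.762). Then cos ∠AHJ = HA·HJ / (|HA||HJ|), giving 78.18°.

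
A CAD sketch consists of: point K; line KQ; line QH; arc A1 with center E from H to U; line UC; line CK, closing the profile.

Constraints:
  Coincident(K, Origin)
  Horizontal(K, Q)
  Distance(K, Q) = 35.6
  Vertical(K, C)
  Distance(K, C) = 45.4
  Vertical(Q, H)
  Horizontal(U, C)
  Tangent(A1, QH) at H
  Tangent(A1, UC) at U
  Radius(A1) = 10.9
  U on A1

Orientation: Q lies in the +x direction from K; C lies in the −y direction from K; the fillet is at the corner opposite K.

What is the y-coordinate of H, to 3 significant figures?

-34.5

K is at the origin; KQ is horizontal with |KQ| = 35.6 and Q on the +x side, so Q = (35.6, 0.00). KC is vertical with |KC| = 45.4 and C on the −y side, so C = (0.00, -45.4). The virtual corner opposite K is at (35.6, -45.4). Tangency of A1 to QH means the radius EH is perpendicular to QH and the tangent condition forces EU to be normal to UC, with radius 10.9, so the center E sits 10.9 in from both sides at E = (24.7, -34.5). That places the tangent points at H = (35.6, -34.5) on QH and U = (24.7, -45.4) on UC. So H.y = -34.5.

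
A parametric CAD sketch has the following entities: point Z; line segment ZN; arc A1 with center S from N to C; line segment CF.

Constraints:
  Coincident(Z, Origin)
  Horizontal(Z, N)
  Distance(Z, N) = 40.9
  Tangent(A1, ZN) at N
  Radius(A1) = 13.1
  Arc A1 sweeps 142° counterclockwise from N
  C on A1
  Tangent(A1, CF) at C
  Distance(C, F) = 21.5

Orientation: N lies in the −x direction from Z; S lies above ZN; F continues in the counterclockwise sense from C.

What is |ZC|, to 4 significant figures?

40.33

Z is at the origin; ZN is horizontal with |ZN| = 40.9 and N on the −x side, so N = (-40.90, 0.000). A1 meets ZN tangentially, so SN is at right angles to ZN, so S = N + (0, 13.1) = (-40.90, 13.10). On A1, N sits at bearing -90° from S; a 142° counterclockwise sweep puts C at bearing 52°, so C = S + 13.1·(cos 52°, sin 52°) = (-32.83, 23.42). Then |ZC| = |C − Z| = 40.33.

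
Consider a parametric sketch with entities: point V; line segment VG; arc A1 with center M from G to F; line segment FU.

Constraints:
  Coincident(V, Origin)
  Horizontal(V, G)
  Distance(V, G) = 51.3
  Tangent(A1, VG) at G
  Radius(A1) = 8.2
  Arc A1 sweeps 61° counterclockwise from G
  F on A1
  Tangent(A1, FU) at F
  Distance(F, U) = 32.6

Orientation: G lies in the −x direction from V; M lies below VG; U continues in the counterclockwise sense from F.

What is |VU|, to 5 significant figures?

81.171

On A1, G sits at bearing 90° from M; a 61° counterclockwise sweep puts F at bearing 151°, so F = M + 8.2·(cos 151°, sin 151°) = (-58.472, -4.2246). Tangency of A1 to FU means the radius MF is perpendicular to FU, so FU runs along (−sin 151°, cos 151°); with |FU| = 32.6, U = (-74.277, -32.737). Then |VU| = |U − V| = 81.171.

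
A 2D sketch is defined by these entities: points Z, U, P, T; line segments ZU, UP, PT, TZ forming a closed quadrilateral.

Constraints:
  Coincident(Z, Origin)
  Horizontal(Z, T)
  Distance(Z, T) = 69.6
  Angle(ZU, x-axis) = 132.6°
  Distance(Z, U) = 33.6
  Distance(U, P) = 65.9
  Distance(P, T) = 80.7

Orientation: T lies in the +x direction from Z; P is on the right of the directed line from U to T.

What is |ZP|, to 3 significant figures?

37.8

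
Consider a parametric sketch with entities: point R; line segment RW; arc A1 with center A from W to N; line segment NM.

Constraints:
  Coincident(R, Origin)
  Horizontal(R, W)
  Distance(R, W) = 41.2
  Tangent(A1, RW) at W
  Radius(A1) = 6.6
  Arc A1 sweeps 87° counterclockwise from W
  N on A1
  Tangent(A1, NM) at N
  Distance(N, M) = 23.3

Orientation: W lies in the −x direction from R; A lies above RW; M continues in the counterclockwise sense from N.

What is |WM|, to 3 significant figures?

30.5

R is at the origin; RW is horizontal with |RW| = 41.2 and W on the −x side, so W = (-41.2, 0.00). The tangent condition forces AW to be normal to RW, so A = W + (0, 6.6) = (-41.2, 6.60). On A1, W sits at bearing -90° from A; an 87° counterclockwise sweep puts N at bearing -3°, so N = A + 6.6·(cos -3°, sin -3°) = (-34.6, 6.25). Tangency of A1 to NM means the radius AN is perpendicular to NM, so NM runs along (−sin -3°, cos -3°); with |NM| = 23.3, M = (-33.4, 29.5). Then |WM| = |M − W| = 30.5.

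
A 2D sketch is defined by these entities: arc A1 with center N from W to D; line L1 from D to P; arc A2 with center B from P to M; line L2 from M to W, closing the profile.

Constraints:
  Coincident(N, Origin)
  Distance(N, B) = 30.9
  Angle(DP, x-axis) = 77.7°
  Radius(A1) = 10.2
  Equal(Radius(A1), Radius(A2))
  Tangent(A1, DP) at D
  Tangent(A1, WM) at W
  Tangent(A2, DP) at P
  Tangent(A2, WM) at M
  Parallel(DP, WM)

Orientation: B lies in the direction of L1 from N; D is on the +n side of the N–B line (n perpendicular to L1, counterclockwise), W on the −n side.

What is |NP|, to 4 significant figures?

32.54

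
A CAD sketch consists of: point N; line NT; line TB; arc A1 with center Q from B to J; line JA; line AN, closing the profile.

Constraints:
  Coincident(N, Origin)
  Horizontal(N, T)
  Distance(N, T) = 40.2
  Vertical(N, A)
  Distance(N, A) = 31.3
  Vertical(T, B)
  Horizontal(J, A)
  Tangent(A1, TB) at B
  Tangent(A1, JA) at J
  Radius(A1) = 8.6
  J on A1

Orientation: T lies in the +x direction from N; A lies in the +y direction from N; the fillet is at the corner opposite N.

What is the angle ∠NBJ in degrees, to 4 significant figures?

74.45°

The virtual corner opposite N is at (40.20, 31.30). Tangency of A1 to TB means the radius QB is perpendicular to TB and since A1 is tangent to JA there, QJ ⟂ JA, with radius 8.6, so the center Q sits 8.6 in from both sides at Q = (31.60, 22.70). That places the tangent points at B = (40.20, 22.70) on TB and J = (31.60, 31.30) on JA. Then cos ∠NBJ = BN·BJ / (|BN||BJ|), giving 74.45°.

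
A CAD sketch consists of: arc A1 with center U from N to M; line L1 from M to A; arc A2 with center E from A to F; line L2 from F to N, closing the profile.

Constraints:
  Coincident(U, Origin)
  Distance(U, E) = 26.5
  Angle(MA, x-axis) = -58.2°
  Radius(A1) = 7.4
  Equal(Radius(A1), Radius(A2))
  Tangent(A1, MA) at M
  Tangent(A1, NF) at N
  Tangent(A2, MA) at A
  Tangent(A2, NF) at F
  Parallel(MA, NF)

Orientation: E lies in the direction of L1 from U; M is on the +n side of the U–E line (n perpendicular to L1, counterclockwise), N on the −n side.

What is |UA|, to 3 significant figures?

27.5

The slot axis is L1's direction at -58.2°, so u = (cos -58.2°, sin -58.2°) = (0.527, -0.850) and n = (−sin -58.2°, cos -58.2°) = (0.850, 0.527). U is at the origin and E lies 26.5 along u from U, so E = 26.5·u = (14.0, -22.5). Tangency of A1 to both parallel lines with radius 7.4 puts M and N at U ± 7.4·n: M = (6.29, 3.90), N = (-6.29, -3.90). Equal radii place A and F the same way about E: A = E + 7.4·n = (20.3, -18.6), F = E − 7.4·n = (7.68, -26.4). Then |UA| = |A − U| = 27.5.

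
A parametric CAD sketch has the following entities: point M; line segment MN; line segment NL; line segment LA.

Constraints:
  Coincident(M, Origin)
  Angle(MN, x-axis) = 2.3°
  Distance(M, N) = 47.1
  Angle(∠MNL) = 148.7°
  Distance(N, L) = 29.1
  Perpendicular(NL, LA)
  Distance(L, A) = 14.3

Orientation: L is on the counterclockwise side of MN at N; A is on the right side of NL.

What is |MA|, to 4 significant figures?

79.45

M is at the origin; MN runs at 2.3° with length 47.1, so N = 47.1·(cos 2.3°, sin 2.3°) = (47.06, 1.890). ∠MNL = 148.7°, so NL runs at 2.3° + (180° − 148.7°) = 33.60° from the x-axis; with |NL| = 29.1, L = N + 29.1·(cos 33.60°, sin 33.60°) = (71.30, 17.99). NL ⟂ LA; with |LA| = 14.3 on the right of NL, A = L + 14.3·(0.5534, -0.8329) = (79.21, 6.083). Then |MA| = |A − M| = 79.45.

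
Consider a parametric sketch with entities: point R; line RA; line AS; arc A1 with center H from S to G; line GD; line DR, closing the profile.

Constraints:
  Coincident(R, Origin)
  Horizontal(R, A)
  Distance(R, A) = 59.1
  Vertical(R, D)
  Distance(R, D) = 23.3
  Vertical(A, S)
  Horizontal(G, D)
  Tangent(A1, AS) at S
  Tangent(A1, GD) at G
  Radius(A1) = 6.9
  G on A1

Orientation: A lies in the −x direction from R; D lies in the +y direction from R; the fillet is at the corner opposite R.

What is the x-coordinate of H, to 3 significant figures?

-52.2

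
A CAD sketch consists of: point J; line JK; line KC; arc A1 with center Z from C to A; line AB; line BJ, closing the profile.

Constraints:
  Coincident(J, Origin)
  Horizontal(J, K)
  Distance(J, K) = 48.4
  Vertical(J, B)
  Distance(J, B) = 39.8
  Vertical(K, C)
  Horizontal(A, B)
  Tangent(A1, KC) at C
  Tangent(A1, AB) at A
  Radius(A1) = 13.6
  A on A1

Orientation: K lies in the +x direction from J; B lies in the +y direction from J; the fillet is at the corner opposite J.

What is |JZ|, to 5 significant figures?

43.560

J is at the origin; JK is horizontal with |JK| = 48.4 and K on the +x side, so K = (48.400, 0.0000). JB is vertical with |JB| = 39.8 and B on the +y side, so B = (0.0000, 39.800). The virtual corner opposite J is at (48.400, 39.800). Since A1 is tangent to KC there, ZC ⟂ KC and A1 meets AB tangentially, so ZA is at right angles to AB, with radius 13.6, so the center Z sits 13.6 in from both sides at Z = (34.800, 26.200). Then |JZ| = |Z − J| = 43.560.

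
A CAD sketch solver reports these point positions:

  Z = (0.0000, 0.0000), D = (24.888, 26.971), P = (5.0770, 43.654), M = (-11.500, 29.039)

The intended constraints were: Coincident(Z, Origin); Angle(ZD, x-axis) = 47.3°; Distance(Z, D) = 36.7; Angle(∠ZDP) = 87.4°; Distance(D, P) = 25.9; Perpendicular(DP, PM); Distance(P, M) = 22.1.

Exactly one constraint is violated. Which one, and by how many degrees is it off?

Perpendicular(DP, PM) — off by 8.50°.

Z = (0.00, 0.00) ✓; ZD at 47.30° ✓; |ZD| = 36.70 ✓; ∠ZDP = 87.40° ✓; |DP| = 25.90 ✓; ∠(DP, PM) = 81.50° ✗; |PM| = 22.10 ✓.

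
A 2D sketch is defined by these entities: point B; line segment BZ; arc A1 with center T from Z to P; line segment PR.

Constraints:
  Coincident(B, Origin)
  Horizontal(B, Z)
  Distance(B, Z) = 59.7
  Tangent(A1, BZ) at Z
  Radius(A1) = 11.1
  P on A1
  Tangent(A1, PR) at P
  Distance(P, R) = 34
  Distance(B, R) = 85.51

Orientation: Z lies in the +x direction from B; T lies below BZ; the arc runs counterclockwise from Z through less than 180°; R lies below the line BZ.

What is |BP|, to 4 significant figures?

54.39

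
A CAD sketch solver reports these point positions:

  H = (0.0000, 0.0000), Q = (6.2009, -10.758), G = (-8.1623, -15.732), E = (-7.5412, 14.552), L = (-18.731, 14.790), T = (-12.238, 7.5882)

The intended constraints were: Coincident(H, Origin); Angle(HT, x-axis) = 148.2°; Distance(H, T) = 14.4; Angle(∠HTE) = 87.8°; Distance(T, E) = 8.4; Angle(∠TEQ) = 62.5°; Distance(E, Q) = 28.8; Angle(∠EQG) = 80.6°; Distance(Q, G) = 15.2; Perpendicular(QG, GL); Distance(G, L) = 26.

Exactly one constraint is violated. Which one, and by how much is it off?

Distance(G, L) = 26 — off by 6.30.

H = (0.00, 0.00) ✓; HT at 148.2° ✓; |HT| = 14.40 ✓; ∠HTE = 87.80° ✓; |TE| = 8.400 ✓; ∠TEQ = 62.50° ✓; |EQ| = 28.80 ✓; ∠EQG = 80.60° ✓; |QG| = 15.20 ✓; ∠(QG, GL) = 90.00° ✓; |GL| = 32.30 ✗.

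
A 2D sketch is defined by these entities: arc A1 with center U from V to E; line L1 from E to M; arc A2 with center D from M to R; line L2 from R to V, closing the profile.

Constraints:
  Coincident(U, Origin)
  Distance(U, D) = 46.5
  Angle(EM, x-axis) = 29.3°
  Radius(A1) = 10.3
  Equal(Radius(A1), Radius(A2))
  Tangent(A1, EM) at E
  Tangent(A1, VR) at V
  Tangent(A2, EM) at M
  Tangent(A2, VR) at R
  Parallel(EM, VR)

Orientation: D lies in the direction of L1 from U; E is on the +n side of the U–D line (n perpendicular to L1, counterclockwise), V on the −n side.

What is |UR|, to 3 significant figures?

47.6

The slot axis is L1's direction at 29.3°, so u = (cos 29.3°, sin 29.3°) = (0.872, 0.489) and n = (−sin 29.3°, cos 29.3°) = (-0.489, 0.872). U is at the origin and D lies 46.5 along u from U, so D = 46.5·u = (40.6, 22.8). Tangency of A1 to both parallel lines with radius 10.3 puts E and V at U ± 10.3·n: E = (-5.04, 8.98), V = (5.04, -8.98). Equal radii place M and R the same way about D: M = D + 10.3·n = (35.5, 31.7), R = D − 10.3·n = (45.6, 13.8). Then |UR| = |R − U| = 47.6.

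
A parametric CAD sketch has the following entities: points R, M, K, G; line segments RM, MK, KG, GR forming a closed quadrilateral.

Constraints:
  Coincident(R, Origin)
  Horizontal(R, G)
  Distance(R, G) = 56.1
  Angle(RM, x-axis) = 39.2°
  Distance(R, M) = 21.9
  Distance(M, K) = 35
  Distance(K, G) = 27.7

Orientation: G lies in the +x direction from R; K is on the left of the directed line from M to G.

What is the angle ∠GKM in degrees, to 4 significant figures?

82.01°

Checks: |MK| = 35.00 ✓; |KG| = 27.70 ✓.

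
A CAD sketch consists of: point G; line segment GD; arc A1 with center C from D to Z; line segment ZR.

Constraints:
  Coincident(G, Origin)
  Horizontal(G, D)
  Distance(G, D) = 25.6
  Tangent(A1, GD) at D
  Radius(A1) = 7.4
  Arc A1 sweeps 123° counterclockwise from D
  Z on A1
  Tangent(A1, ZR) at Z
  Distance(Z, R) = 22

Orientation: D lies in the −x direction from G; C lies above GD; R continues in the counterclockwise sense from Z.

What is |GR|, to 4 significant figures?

43.33

G is at the origin; GD is horizontal with |GD| = 25.6 and D on the −x side, so D = (-25.60, 0.000). A1 meets GD tangentially, so CD is at right angles to GD, so C = D + (0, 7.4) = (-25.60, 7.400). On A1, D sits at bearing -90° from C; a 123° counterclockwise sweep puts Z at bearing 33°, so Z = C + 7.4·(cos 33°, sin 33°) = (-19.39, 11.43). A1 meets ZR tangentially, so CZ is at right angles to ZR, so ZR runs along (−sin 33°, cos 33°); with |ZR| = 22.0, R = (-31.38, 29.88). Then |GR| = |R − G| = 43.33.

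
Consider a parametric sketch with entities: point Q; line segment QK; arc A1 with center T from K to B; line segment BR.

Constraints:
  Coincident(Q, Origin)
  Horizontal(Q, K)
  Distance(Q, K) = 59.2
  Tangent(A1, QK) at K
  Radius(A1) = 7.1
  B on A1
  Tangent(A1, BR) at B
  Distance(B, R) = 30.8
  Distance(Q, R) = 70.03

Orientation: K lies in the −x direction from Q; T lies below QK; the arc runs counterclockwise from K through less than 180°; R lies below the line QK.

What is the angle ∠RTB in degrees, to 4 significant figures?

77.02°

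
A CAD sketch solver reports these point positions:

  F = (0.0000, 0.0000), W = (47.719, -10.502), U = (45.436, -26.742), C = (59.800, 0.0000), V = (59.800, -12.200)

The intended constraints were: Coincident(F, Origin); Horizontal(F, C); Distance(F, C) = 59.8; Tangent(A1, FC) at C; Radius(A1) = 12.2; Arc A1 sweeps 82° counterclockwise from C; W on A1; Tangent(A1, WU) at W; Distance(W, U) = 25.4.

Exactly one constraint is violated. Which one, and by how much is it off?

Distance(W, U) = 25.4 — off by 9.00.

F = (0.00, 0.00) ✓; F.y = 0.00, C.y = 0.00 ✓; |FC| = 59.80 ✓; ∠(VC, CF) = 90.00° ✓; |VC| = 12.20 ✓; bearing(V→W) − bearing(V→C) = 82.00° ✓; |VW| = 12.20 ✓; ∠(VW, WU) = 90.00° ✓; |WU| = 16.40 ✗.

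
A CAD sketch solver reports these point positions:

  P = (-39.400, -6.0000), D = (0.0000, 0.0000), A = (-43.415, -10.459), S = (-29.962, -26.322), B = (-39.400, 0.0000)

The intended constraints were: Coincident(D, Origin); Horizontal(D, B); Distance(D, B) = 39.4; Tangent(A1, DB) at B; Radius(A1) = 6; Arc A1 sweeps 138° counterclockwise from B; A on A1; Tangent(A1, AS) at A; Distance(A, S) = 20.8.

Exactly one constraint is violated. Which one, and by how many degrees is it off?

Tangent(A1, AS) at A — off by 7.70°.

D = (0.00, 0.00) ✓; D.y = 0.00, B.y = 0.00 ✓; |DB| = 39.40 ✓; ∠(PB, BD) = 90.00° ✓; |PB| = 6.000 ✓; bearing(P→A) − bearing(P→B) = 138.0° ✓; |PA| = 6.000 ✓; ∠(PA, AS) = 97.70° ✗; |AS| = 20.80 ✓.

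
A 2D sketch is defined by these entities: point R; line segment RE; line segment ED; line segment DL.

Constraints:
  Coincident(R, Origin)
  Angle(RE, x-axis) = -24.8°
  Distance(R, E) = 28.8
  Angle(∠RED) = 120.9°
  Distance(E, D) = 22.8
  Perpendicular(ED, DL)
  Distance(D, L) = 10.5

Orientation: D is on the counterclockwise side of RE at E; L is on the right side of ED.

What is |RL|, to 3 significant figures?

51.5

∠RED = 120.9°, so ED runs at -24.8° + (180° − 120.9°) = 34.3° from the x-axis; with |ED| = 22.8, D = E + 22.8·(cos 34.3°, sin 34.3°) = (45.0, 0.768). ED ⟂ DL; with |DL| = 10.5 on the right of ED, L = D + 10.5·(0.564, -0.826) = (50.9, -7.91). Then |RL| = |L − R| = 51.5.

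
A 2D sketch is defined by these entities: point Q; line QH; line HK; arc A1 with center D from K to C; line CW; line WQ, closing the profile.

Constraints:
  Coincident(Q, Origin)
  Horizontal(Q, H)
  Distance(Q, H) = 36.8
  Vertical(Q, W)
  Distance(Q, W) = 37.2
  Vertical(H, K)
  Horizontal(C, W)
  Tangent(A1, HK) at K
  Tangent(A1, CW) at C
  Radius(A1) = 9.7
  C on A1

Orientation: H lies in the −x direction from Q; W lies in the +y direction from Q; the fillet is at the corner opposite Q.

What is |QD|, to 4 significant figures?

38.61

Q is at the origin; QH is horizontal with |QH| = 36.8 and H on the −x side, so H = (-36.80, 0.000). QW is vertical with |QW| = 37.2 and W on the +y side, so W = (0.000, 37.20). The virtual corner opposite Q is at (-36.80, 37.20). A1 meets HK tangentially, so DK is at right angles to HK and the tangent condition forces DC to be normal to CW, with radius 9.7, so the center D sits 9.7 in from both sides at D = (-27.10, 27.50). Then |QD| = |D − Q| = 38.61.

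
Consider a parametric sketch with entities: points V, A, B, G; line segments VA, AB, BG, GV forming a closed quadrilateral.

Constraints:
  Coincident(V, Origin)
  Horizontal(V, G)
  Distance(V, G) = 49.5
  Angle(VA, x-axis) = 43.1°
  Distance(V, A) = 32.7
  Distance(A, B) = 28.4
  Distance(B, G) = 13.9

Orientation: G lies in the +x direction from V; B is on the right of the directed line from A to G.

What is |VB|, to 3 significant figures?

36.2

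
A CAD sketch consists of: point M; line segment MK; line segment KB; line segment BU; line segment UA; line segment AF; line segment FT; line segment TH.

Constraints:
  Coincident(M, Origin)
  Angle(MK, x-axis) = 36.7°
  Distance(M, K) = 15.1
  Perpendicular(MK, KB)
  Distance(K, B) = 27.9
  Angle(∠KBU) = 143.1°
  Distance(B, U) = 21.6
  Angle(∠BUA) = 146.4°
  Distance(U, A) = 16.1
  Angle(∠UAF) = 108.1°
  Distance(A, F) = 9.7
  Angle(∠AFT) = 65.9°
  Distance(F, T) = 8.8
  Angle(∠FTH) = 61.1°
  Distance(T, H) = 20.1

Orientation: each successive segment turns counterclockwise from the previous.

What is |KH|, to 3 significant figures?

67.6

M is at the origin; MK runs at 36.7° with length 15.1, so K = (12.1, 9.02). MK ⟂ KB, so KB runs at 127°; with |KB| = 27.9, B = (-4.57, 31.4). ∠KBU = 143.1° gives BU at 164° from the x-axis; with |BU| = 21.6, U = (-25.3, 37.5). ∠BUA = 146.4° gives UA at -163° from the x-axis; with |UA| = 16.1, A = (-40.7, 32.7). ∠UAF = 108.1° gives AF at -90.9° from the x-axis; with |AF| = 9.7, F = (-40.8, 23.0). ∠AFT = 65.9° gives FT at 23.2° from the x-axis; with |FT| = 8.8, T = (-32.7, 26.5). ∠FTH = 61.1° gives TH at 142° from the x-axis; with |TH| = 20.1, H = (-48.6, 38.8). Then |KH| = |H − K| = 67.6.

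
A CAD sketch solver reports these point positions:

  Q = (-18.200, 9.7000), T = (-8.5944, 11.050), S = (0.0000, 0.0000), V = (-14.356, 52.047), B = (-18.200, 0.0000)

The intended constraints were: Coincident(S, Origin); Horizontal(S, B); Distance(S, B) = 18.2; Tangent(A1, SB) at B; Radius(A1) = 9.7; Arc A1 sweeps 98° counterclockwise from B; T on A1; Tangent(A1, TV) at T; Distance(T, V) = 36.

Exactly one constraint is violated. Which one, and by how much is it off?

Distance(T, V) = 36 — off by 5.40.

S = (0.00, 0.00) ✓; S.y = 0.00, B.y = 0.00 ✓; |SB| = 18.20 ✓; ∠(QB, BS) = 90.00° ✓; |QB| = 9.700 ✓; bearing(Q→T) − bearing(Q→B) = 98.00° ✓; |QT| = 9.700 ✓; ∠(QT, TV) = 90.00° ✓; |TV| = 41.40 ✗.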